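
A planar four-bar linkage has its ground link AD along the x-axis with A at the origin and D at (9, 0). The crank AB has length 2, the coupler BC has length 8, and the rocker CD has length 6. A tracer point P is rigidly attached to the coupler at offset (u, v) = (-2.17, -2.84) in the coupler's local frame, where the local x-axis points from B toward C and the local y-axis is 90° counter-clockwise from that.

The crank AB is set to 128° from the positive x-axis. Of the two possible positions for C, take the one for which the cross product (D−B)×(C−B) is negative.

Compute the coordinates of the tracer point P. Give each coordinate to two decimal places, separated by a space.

A=(0,0), D=(9.00,0)
B = A + 2.00·(cos128°, sin128°) = (-1.2313, 1.5760)
|BD| = 10.3520
circle(B,8.00) ∩ circle(D,6.00): a=6.5284, h=4.6239
  candidates: C₊=(5.9249,5.1521) cross=47.866; C₋=(4.5170,-3.9878) cross=-47.866
  mode - wants cross < 0 → take C=(4.5170,-3.9878) (cross=-47.866)
ex = (C−B)/|BC| = (0.7185,-0.6955); ey = (0.6955,0.7185)
P = B + -2.17·ex + -2.84·ey = (-4.7657,1.0446)

-4.77 1.04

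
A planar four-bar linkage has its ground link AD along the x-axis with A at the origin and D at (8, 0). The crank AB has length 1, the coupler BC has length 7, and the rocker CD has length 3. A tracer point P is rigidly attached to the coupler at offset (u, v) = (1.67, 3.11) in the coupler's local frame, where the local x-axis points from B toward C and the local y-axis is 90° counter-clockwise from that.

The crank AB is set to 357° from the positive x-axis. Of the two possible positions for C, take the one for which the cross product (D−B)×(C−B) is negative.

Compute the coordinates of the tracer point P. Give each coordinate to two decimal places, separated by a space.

A=(0,0), D=(8.00,0)
B = A + 1.00·(cos357°, sin357°) = (0.9986, -0.0523)
|BD| = 7.0016
circle(B,7.00) ∩ circle(D,3.00): a=6.3573, h=2.9300
  candidates: C₊=(7.3338,2.9251) cross=20.515; C₋=(7.3776,-2.9347) cross=-20.515
  mode - wants cross < 0 → take C=(7.3776,-2.9347) (cross=-20.515)
ex = (C−B)/|BC| = (0.9113,-0.4118); ey = (0.4118,0.9113)
P = B + 1.67·ex + 3.11·ey = (3.8011,2.0941)

3.80 2.09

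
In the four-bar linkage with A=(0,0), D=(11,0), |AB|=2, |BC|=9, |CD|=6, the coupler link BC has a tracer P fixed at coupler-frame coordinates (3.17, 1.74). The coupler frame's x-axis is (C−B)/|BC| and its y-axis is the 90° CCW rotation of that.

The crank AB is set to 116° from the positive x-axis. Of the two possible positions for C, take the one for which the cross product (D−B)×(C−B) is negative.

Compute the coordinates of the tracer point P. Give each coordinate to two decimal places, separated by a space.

2.70 1.25

A=(0,0), D=(11.00,0)
B = A + 2.00·(cos116°, sin116°) = (-0.8767, 1.7976)
|BD| = 12.0120
circle(B,9.00) ∩ circle(D,6.00): a=7.8791, h=4.3496
  candidates: C₊=(7.5646,4.9191) cross=52.248; C₋=(6.2627,-3.6822) cross=-52.248
  mode - wants cross < 0 → take C=(6.2627,-3.6822) (cross=-52.248)
ex = (C−B)/|BC| = (0.7933,-0.6089); ey = (0.6089,0.7933)
P = B + 3.17·ex + 1.74·ey = (2.6974,1.2478)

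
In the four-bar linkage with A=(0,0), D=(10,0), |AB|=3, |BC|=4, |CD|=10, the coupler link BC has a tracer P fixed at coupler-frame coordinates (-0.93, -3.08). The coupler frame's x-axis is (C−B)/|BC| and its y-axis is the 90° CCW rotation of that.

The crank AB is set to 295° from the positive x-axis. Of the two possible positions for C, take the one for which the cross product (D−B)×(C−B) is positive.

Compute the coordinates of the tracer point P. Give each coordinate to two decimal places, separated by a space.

A=(0,0), D=(10.00,0)
B = A + 3.00·(cos295°, sin295°) = (1.2679, -2.7189)
|BD| = 9.1456
circle(B,4.00) ∩ circle(D,10.00): a=-0.0195, h=4.0000
  candidates: C₊=(0.0601,1.0944) cross=36.582; C₋=(2.4384,-6.5438) cross=-36.582
  mode + wants cross > 0 → take C=(0.0601,1.0944) (cross=36.582)
ex = (C−B)/|BC| = (-0.3019,0.9533); ey = (-0.9533,-0.3019)
P = B + -0.93·ex + -3.08·ey = (4.4849,-2.6755)

4.48 -2.68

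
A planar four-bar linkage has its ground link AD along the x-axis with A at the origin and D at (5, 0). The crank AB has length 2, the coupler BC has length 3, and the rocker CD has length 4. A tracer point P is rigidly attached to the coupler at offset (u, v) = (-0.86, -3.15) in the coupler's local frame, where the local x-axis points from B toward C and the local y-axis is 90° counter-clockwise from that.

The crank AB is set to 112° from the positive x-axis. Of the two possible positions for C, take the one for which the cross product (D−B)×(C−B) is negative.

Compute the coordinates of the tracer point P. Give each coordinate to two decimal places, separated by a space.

-3.79 0.67

A=(0,0), D=(5.00,0)
B = A + 2.00·(cos112°, sin112°) = (-0.7492, 1.8544)
|BD| = 6.0409
circle(B,3.00) ∩ circle(D,4.00): a=2.4410, h=1.7439
  candidates: C₊=(2.1093,2.7648) cross=10.535; C₋=(1.0386,-0.5547) cross=-10.535
  mode - wants cross < 0 → take C=(1.0386,-0.5547) (cross=-10.535)
ex = (C−B)/|BC| = (0.5960,-0.8030); ey = (0.8030,0.5960)
P = B + -0.86·ex + -3.15·ey = (-3.7912,0.6677)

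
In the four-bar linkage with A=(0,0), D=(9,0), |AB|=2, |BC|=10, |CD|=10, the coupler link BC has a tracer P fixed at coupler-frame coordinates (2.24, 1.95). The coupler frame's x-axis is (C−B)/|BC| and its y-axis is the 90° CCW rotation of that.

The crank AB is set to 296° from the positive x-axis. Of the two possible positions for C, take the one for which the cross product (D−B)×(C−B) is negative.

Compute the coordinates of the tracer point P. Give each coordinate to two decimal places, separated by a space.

A=(0,0), D=(9.00,0)
B = A + 2.00·(cos296°, sin296°) = (0.8767, -1.7976)
|BD| = 8.3198
circle(B,10.00) ∩ circle(D,10.00): a=4.1599, h=9.0937
  candidates: C₊=(2.9736,7.9801) cross=75.658; C₋=(6.9032,-9.7777) cross=-75.658
  mode - wants cross < 0 → take C=(6.9032,-9.7777) (cross=-75.658)
ex = (C−B)/|BC| = (0.6026,-0.7980); ey = (0.7980,0.6026)
P = B + 2.24·ex + 1.95·ey = (3.7828,-2.4100)

3.78 -2.41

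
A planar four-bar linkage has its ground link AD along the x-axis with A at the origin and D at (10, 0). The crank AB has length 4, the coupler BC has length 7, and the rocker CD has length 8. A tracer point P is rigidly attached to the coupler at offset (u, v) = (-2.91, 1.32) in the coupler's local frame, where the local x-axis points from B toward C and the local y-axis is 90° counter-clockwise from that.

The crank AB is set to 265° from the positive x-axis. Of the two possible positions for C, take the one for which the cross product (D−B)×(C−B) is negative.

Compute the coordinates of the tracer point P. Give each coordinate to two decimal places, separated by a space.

-2.43 -1.56

A=(0,0), D=(10.00,0)
B = A + 4.00·(cos265°, sin265°) = (-0.3486, -3.9848)
|BD| = 11.0893
circle(B,7.00) ∩ circle(D,8.00): a=4.8683, h=5.0299
  candidates: C₊=(2.3871,2.4585) cross=55.778; C₋=(6.0019,-6.9293) cross=-55.778
  mode - wants cross < 0 → take C=(6.0019,-6.9293) (cross=-55.778)
ex = (C−B)/|BC| = (0.9072,-0.4206); ey = (0.4206,0.9072)
P = B + -2.91·ex + 1.32·ey = (-2.4334,-1.5632)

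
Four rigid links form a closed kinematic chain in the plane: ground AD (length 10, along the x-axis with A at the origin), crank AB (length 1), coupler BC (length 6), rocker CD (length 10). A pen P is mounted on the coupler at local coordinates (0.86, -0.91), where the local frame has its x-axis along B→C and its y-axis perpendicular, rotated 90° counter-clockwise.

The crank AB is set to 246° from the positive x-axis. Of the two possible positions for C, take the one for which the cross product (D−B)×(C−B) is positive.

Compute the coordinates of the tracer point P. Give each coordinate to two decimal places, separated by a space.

A=(0,0), D=(10.00,0)
B = A + 1.00·(cos246°, sin246°) = (-0.4067, -0.9135)
|BD| = 10.4468
circle(B,6.00) ∩ circle(D,10.00): a=2.1602, h=5.5976
  candidates: C₊=(1.2557,4.8515) cross=58.477; C₋=(2.2347,-6.3008) cross=-58.477
  mode + wants cross > 0 → take C=(1.2557,4.8515) (cross=58.477)
ex = (C−B)/|BC| = (0.2771,0.9608); ey = (-0.9608,0.2771)
P = B + 0.86·ex + -0.91·ey = (0.7059,-0.3394)

0.71 -0.34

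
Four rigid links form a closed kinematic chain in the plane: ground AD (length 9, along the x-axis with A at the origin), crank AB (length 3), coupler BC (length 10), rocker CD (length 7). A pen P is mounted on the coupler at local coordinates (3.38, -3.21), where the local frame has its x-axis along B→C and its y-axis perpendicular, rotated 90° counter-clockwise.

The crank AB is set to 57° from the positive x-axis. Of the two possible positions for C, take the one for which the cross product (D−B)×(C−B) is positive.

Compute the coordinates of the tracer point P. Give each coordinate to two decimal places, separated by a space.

A=(0,0), D=(9.00,0)
B = A + 3.00·(cos57°, sin57°) = (1.6339, 2.5160)
|BD| = 7.7839
circle(B,10.00) ∩ circle(D,7.00): a=7.1679, h=6.9728
  candidates: C₊=(10.6709,6.7976) cross=54.276; C₋=(6.1632,-6.3994) cross=-54.276
  mode + wants cross > 0 → take C=(10.6709,6.7976) (cross=54.276)
ex = (C−B)/|BC| = (0.9037,0.4282); ey = (-0.4282,0.9037)
P = B + 3.38·ex + -3.21·ey = (6.0628,1.0623)

6.06 1.06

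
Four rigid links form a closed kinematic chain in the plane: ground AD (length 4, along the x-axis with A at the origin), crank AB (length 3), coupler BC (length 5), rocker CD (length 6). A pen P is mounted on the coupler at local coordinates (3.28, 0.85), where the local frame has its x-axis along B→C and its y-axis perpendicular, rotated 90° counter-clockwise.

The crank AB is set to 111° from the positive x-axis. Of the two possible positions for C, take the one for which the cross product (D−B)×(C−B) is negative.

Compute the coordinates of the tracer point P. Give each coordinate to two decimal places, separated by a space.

-0.57 -0.55

A=(0,0), D=(4.00,0)
B = A + 3.00·(cos111°, sin111°) = (-1.0751, 2.8007)
|BD| = 5.7966
circle(B,5.00) ∩ circle(D,6.00): a=1.9495, h=4.6043
  candidates: C₊=(2.8564,5.8900) cross=26.689; C₋=(-1.5929,-2.1724) cross=-26.689
  mode - wants cross < 0 → take C=(-1.5929,-2.1724) (cross=-26.689)
ex = (C−B)/|BC| = (-0.1036,-0.9946); ey = (0.9946,-0.1036)
P = B + 3.28·ex + 0.85·ey = (-0.5694,-0.5497)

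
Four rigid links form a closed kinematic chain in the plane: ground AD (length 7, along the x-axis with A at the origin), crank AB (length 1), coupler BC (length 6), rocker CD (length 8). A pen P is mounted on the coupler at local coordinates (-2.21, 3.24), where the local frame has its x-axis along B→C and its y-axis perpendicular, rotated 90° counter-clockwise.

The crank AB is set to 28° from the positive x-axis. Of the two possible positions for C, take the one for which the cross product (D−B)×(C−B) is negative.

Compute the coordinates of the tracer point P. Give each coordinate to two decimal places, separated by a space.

4.00 2.85

A=(0,0), D=(7.00,0)
B = A + 1.00·(cos28°, sin28°) = (0.8829, 0.4695)
|BD| = 6.1350
circle(B,6.00) ∩ circle(D,8.00): a=0.7855, h=5.9484
  candidates: C₊=(2.1214,6.3403) cross=36.493; C₋=(1.2110,-5.5216) cross=-36.493
  mode - wants cross < 0 → take C=(1.2110,-5.5216) (cross=-36.493)
ex = (C−B)/|BC| = (0.0547,-0.9985); ey = (0.9985,0.0547)
P = B + -2.21·ex + 3.24·ey = (3.9973,2.8533)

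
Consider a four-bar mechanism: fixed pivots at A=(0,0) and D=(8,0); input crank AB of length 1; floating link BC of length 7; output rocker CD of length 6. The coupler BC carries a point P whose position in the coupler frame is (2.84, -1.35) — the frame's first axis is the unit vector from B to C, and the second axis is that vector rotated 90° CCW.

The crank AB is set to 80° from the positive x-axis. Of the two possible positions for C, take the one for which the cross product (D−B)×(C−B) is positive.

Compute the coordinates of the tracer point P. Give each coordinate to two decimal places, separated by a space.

A=(0,0), D=(8.00,0)
B = A + 1.00·(cos80°, sin80°) = (0.1736, 0.9848)
|BD| = 7.8881
circle(B,7.00) ∩ circle(D,6.00): a=4.7681, h=5.1250
  candidates: C₊=(5.5443,5.4744) cross=40.426; C₋=(4.2646,-4.6954) cross=-40.426
  mode + wants cross > 0 → take C=(5.5443,5.4744) (cross=40.426)
ex = (C−B)/|BC| = (0.7672,0.6414); ey = (-0.6414,0.7672)
P = B + 2.84·ex + -1.35·ey = (3.2184,1.7705)

3.22 1.77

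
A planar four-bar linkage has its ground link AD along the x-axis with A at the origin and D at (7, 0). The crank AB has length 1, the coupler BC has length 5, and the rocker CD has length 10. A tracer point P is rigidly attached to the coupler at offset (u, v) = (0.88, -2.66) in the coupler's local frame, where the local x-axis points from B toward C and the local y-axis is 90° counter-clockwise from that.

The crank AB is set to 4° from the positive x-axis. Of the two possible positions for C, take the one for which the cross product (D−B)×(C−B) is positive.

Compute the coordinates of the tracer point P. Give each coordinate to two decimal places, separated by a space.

A=(0,0), D=(7.00,0)
B = A + 1.00·(cos4°, sin4°) = (0.9976, 0.0698)
|BD| = 6.0028
circle(B,5.00) ∩ circle(D,10.00): a=-3.2456, h=3.8034
  candidates: C₊=(-2.2036,3.9106) cross=22.831; C₋=(-2.2920,-3.6957) cross=-22.831
  mode + wants cross > 0 → take C=(-2.2036,3.9106) (cross=22.831)
ex = (C−B)/|BC| = (-0.6402,0.7682); ey = (-0.7682,-0.6402)
P = B + 0.88·ex + -2.66·ey = (2.4775,2.4488)

2.48 2.45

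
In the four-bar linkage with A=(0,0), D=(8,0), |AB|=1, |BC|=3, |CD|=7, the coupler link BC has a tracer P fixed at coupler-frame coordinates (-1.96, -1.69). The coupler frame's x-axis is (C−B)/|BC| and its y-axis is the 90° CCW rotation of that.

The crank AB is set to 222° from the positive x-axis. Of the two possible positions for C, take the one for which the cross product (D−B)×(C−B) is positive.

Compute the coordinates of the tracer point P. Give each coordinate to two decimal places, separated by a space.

A=(0,0), D=(8.00,0)
B = A + 1.00·(cos222°, sin222°) = (-0.7431, -0.6691)
|BD| = 8.7687
circle(B,3.00) ∩ circle(D,7.00): a=2.1035, h=2.1390
  candidates: C₊=(1.1910,1.6241) cross=18.756; C₋=(1.5175,-2.6413) cross=-18.756
  mode + wants cross > 0 → take C=(1.1910,1.6241) (cross=18.756)
ex = (C−B)/|BC| = (0.6447,0.7644); ey = (-0.7644,0.6447)
P = B + -1.96·ex + -1.69·ey = (-0.7149,-3.2570)

-0.71 -3.26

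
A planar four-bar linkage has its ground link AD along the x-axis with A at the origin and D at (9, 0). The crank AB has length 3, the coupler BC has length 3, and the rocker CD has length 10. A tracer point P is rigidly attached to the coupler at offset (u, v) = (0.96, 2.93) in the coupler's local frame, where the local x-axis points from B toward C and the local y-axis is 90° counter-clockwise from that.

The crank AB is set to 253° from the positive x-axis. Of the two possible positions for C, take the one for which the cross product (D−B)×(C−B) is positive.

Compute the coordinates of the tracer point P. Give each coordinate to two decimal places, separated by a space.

A=(0,0), D=(9.00,0)
B = A + 3.00·(cos253°, sin253°) = (-0.8771, -2.8689)
|BD| = 10.2853
circle(B,3.00) ∩ circle(D,10.00): a=0.7189, h=2.9126
  candidates: C₊=(-0.9992,0.1286) cross=29.957; C₋=(0.6257,-5.4654) cross=-29.957
  mode + wants cross > 0 → take C=(-0.9992,0.1286) (cross=29.957)
ex = (C−B)/|BC| = (-0.0407,0.9992); ey = (-0.9992,-0.0407)
P = B + 0.96·ex + 2.93·ey = (-3.8437,-2.0289)

-3.84 -2.03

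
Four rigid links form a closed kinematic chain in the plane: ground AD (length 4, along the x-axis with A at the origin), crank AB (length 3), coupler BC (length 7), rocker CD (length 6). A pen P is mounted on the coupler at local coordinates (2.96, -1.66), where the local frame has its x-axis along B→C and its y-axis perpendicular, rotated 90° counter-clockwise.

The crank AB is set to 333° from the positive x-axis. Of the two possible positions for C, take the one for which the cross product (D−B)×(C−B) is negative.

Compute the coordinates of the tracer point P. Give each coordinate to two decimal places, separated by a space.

A=(0,0), D=(4.00,0)
B = A + 3.00·(cos333°, sin333°) = (2.6730, -1.3620)
|BD| = 1.9015
circle(B,7.00) ∩ circle(D,6.00): a=4.3691, h=5.4691
  candidates: C₊=(1.8047,5.5840) cross=10.400; C₋=(9.6392,-2.0493) cross=-10.400
  mode - wants cross < 0 → take C=(9.6392,-2.0493) (cross=-10.400)
ex = (C−B)/|BC| = (0.9952,-0.0982); ey = (0.0982,0.9952)
P = B + 2.96·ex + -1.66·ey = (5.4557,-3.3046)

5.46 -3.30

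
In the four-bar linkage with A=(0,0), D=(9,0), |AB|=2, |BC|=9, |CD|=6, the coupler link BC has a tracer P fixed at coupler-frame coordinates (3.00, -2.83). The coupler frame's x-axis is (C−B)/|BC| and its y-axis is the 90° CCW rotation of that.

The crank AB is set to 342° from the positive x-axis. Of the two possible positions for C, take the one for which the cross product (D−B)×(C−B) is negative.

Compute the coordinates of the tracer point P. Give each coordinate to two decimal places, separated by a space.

2.61 -4.68

A=(0,0), D=(9.00,0)
B = A + 2.00·(cos342°, sin342°) = (1.9021, -0.6180)
|BD| = 7.1247
circle(B,9.00) ∩ circle(D,6.00): a=6.7204, h=5.9864
  candidates: C₊=(8.0779,5.9287) cross=42.651; C₋=(9.1164,-5.9989) cross=-42.651
  mode - wants cross < 0 → take C=(9.1164,-5.9989) (cross=-42.651)
ex = (C−B)/|BC| = (0.8016,-0.5979); ey = (0.5979,0.8016)
P = B + 3.00·ex + -2.83·ey = (2.6149,-4.6802)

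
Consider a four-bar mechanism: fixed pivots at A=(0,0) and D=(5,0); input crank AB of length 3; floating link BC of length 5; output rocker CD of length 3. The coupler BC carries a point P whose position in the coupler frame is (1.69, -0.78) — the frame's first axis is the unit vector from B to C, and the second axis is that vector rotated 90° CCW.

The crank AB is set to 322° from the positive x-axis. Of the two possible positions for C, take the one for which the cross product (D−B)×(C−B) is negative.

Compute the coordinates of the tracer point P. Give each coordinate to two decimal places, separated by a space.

4.05 -2.63

A=(0,0), D=(5.00,0)
B = A + 3.00·(cos322°, sin322°) = (2.3640, -1.8470)
|BD| = 3.2186
circle(B,5.00) ∩ circle(D,3.00): a=4.0948, h=2.8692
  candidates: C₊=(4.0711,2.8526) cross=9.235; C₋=(7.3640,-1.8470) cross=-9.235
  mode - wants cross < 0 → take C=(7.3640,-1.8470) (cross=-9.235)
ex = (C−B)/|BC| = (1.0000,0.0000); ey = (-0.0000,1.0000)
P = B + 1.69·ex + -0.78·ey = (4.0540,-2.6270)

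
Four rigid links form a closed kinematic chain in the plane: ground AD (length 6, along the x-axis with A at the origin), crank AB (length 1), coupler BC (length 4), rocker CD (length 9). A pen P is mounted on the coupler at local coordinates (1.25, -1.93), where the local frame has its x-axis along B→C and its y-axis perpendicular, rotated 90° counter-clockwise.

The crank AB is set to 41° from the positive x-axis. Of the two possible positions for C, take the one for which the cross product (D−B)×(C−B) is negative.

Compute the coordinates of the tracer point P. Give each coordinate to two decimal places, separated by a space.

A=(0,0), D=(6.00,0)
B = A + 1.00·(cos41°, sin41°) = (0.7547, 0.6561)
|BD| = 5.2862
circle(B,4.00) ∩ circle(D,9.00): a=-3.5051, h=1.9273
  candidates: C₊=(-2.4840,3.0035) cross=10.188; C₋=(-2.9624,-0.8214) cross=-10.188
  mode - wants cross < 0 → take C=(-2.9624,-0.8214) (cross=-10.188)
ex = (C−B)/|BC| = (-0.9293,-0.3694); ey = (0.3694,-0.9293)
P = B + 1.25·ex + -1.93·ey = (-1.1198,1.9879)

-1.12 1.99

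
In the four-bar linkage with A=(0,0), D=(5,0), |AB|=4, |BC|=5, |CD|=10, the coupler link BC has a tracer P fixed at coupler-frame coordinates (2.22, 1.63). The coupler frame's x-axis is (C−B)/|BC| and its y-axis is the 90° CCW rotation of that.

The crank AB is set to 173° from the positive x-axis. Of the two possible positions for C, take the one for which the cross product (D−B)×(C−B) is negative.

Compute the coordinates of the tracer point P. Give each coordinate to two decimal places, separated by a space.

-2.32 -1.72

A=(0,0), D=(5.00,0)
B = A + 4.00·(cos173°, sin173°) = (-3.9702, 0.4875)
|BD| = 8.9834
circle(B,5.00) ∩ circle(D,10.00): a=0.3174, h=4.9899
  candidates: C₊=(-3.3825,5.4528) cross=44.827; C₋=(-3.9241,-4.5123) cross=-44.827
  mode - wants cross < 0 → take C=(-3.9241,-4.5123) (cross=-44.827)
ex = (C−B)/|BC| = (0.0092,-1.0000); ey = (1.0000,0.0092)
P = B + 2.22·ex + 1.63·ey = (-2.3198,-1.7174)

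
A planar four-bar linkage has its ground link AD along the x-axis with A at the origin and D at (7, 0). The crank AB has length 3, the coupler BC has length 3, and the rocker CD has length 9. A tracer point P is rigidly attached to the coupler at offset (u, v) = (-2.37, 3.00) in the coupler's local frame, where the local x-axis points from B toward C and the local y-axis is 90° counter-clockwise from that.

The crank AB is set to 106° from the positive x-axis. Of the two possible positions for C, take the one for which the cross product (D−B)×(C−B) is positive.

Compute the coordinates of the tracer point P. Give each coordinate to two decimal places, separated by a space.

A=(0,0), D=(7.00,0)
B = A + 3.00·(cos106°, sin106°) = (-0.8269, 2.8838)
|BD| = 8.3413
circle(B,3.00) ∩ circle(D,9.00): a=-0.1453, h=2.9965
  candidates: C₊=(0.0727,5.7457) cross=24.994; C₋=(-1.9992,0.1223) cross=-24.994
  mode + wants cross > 0 → take C=(0.0727,5.7457) (cross=24.994)
ex = (C−B)/|BC| = (0.2999,0.9540); ey = (-0.9540,0.2999)
P = B + -2.37·ex + 3.00·ey = (-4.3996,1.5225)

-4.40 1.52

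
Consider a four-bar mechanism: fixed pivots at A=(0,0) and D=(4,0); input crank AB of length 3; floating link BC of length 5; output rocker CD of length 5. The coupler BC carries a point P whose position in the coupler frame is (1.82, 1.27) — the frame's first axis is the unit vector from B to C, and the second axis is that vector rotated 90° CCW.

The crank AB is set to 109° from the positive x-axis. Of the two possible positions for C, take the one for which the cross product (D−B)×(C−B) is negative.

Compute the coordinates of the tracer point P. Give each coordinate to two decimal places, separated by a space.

0.45 1.14

A=(0,0), D=(4.00,0)
B = A + 3.00·(cos109°, sin109°) = (-0.9767, 2.8366)
|BD| = 5.7283
circle(B,5.00) ∩ circle(D,5.00): a=2.8642, h=4.0984
  candidates: C₊=(3.5411,4.9789) cross=23.477; C₋=(-0.5178,-2.1423) cross=-23.477
  mode - wants cross < 0 → take C=(-0.5178,-2.1423) (cross=-23.477)
ex = (C−B)/|BC| = (0.0918,-0.9958); ey = (0.9958,0.0918)
P = B + 1.82·ex + 1.27·ey = (0.4550,1.1408)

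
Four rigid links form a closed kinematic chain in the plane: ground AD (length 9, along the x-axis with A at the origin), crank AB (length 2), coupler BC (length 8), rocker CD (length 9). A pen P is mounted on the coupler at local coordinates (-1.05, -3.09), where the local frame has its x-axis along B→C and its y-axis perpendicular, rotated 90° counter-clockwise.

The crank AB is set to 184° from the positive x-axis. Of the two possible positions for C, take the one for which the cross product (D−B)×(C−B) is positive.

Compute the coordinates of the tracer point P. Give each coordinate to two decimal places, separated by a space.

-0.09 -2.79

A=(0,0), D=(9.00,0)
B = A + 2.00·(cos184°, sin184°) = (-1.9951, -0.1395)
|BD| = 10.9960
circle(B,8.00) ∩ circle(D,9.00): a=4.7250, h=6.4556
  candidates: C₊=(2.6476,6.3755) cross=70.986; C₋=(2.8114,-6.5346) cross=-70.986
  mode + wants cross > 0 → take C=(2.6476,6.3755) (cross=70.986)
ex = (C−B)/|BC| = (0.5803,0.8144); ey = (-0.8144,0.5803)
P = B + -1.05·ex + -3.09·ey = (-0.0881,-2.7879)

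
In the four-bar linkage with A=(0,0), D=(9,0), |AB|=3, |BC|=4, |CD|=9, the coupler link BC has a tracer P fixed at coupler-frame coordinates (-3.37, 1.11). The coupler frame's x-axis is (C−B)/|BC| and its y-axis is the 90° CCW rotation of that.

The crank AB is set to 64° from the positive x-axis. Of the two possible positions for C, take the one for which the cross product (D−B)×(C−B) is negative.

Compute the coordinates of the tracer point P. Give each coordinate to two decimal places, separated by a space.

A=(0,0), D=(9.00,0)
B = A + 3.00·(cos64°, sin64°) = (1.3151, 2.6964)
|BD| = 8.1442
circle(B,4.00) ∩ circle(D,9.00): a=0.0815, h=3.9992
  candidates: C₊=(2.7161,6.4430) cross=32.570; C₋=(0.0680,-1.1042) cross=-32.570
  mode - wants cross < 0 → take C=(0.0680,-1.1042) (cross=-32.570)
ex = (C−B)/|BC| = (-0.3118,-0.9502); ey = (0.9502,-0.3118)
P = B + -3.37·ex + 1.11·ey = (3.4205,5.5523)

3.42 5.55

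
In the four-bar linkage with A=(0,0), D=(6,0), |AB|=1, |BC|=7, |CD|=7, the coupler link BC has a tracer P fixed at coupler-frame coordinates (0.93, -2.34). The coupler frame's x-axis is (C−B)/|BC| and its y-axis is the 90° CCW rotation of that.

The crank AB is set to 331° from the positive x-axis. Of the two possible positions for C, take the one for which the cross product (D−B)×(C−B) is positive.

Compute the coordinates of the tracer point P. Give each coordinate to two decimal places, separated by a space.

A=(0,0), D=(6.00,0)
B = A + 1.00·(cos331°, sin331°) = (0.8746, -0.4848)
|BD| = 5.1483
circle(B,7.00) ∩ circle(D,7.00): a=2.5741, h=6.5095
  candidates: C₊=(2.8243,6.2382) cross=33.513; C₋=(4.0503,-6.7230) cross=-33.513
  mode + wants cross > 0 → take C=(2.8243,6.2382) (cross=33.513)
ex = (C−B)/|BC| = (0.2785,0.9604); ey = (-0.9604,0.2785)
P = B + 0.93·ex + -2.34·ey = (3.3811,-0.2434)

3.38 -0.24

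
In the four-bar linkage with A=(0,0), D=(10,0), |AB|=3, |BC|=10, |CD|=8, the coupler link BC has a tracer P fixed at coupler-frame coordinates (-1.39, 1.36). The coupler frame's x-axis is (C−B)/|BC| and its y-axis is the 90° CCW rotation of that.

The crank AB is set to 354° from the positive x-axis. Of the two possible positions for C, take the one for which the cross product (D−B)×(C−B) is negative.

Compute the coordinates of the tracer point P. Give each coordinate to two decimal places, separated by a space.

A=(0,0), D=(10.00,0)
B = A + 3.00·(cos354°, sin354°) = (2.9836, -0.3136)
|BD| = 7.0234
circle(B,10.00) ∩ circle(D,8.00): a=6.0746, h=7.9435
  candidates: C₊=(8.6974,7.8932) cross=55.791; C₋=(9.4067,-7.9780) cross=-55.791
  mode - wants cross < 0 → take C=(9.4067,-7.9780) (cross=-55.791)
ex = (C−B)/|BC| = (0.6423,-0.7664); ey = (0.7664,0.6423)
P = B + -1.39·ex + 1.36·ey = (3.1331,1.6253)

3.13 1.63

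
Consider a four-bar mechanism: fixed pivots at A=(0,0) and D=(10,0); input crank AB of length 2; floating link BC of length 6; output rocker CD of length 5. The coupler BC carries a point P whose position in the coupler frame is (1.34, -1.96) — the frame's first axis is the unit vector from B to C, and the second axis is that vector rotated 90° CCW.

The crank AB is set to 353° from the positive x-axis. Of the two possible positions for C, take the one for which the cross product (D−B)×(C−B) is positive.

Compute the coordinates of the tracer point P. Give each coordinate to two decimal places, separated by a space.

A=(0,0), D=(10.00,0)
B = A + 2.00·(cos353°, sin353°) = (1.9851, -0.2437)
|BD| = 8.0186
circle(B,6.00) ∩ circle(D,5.00): a=4.6952, h=3.7356
  candidates: C₊=(6.5646,3.6329) cross=29.955; C₋=(6.7917,-3.8349) cross=-29.955
  mode + wants cross > 0 → take C=(6.5646,3.6329) (cross=29.955)
ex = (C−B)/|BC| = (0.7632,0.6461); ey = (-0.6461,0.7632)
P = B + 1.34·ex + -1.96·ey = (4.2742,-0.8739)

4.27 -0.87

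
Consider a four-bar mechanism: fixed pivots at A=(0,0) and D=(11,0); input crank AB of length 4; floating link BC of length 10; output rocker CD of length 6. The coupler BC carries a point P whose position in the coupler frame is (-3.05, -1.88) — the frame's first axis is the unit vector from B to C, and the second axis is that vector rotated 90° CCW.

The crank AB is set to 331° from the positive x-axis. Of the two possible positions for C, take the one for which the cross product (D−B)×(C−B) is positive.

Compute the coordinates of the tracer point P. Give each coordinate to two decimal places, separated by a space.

A=(0,0), D=(11.00,0)
B = A + 4.00·(cos331°, sin331°) = (3.4985, -1.9392)
|BD| = 7.7481
circle(B,10.00) ∩ circle(D,6.00): a=8.0041, h=5.9945
  candidates: C₊=(9.7475,5.8678) cross=46.446; C₋=(12.7482,-5.7397) cross=-46.446
  mode + wants cross > 0 → take C=(9.7475,5.8678) (cross=46.446)
ex = (C−B)/|BC| = (0.6249,0.7807); ey = (-0.7807,0.6249)
P = B + -3.05·ex + -1.88·ey = (3.0603,-5.4952)

3.06 -5.50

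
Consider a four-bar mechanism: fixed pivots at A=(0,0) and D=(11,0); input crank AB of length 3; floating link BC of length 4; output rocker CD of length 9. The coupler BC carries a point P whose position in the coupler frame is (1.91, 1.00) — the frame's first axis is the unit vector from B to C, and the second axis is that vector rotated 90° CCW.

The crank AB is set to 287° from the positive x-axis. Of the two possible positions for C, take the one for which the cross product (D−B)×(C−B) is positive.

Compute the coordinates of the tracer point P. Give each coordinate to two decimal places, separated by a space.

0.48 -0.75

A=(0,0), D=(11.00,0)
B = A + 3.00·(cos287°, sin287°) = (0.8771, -2.8689)
|BD| = 10.5216
circle(B,4.00) ∩ circle(D,9.00): a=2.1719, h=3.3590
  candidates: C₊=(2.0508,0.9550) cross=35.342; C₋=(3.8826,-5.5084) cross=-35.342
  mode + wants cross > 0 → take C=(2.0508,0.9550) (cross=35.342)
ex = (C−B)/|BC| = (0.2934,0.9560); ey = (-0.9560,0.2934)
P = B + 1.91·ex + 1.00·ey = (0.4816,-0.7496)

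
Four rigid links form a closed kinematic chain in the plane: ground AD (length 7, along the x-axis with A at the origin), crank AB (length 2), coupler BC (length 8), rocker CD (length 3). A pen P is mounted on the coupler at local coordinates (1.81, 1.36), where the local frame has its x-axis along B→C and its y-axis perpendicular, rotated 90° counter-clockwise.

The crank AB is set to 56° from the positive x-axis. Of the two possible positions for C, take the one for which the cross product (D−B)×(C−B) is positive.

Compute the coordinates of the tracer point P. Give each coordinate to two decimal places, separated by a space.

A=(0,0), D=(7.00,0)
B = A + 2.00·(cos56°, sin56°) = (1.1184, 1.6581)
|BD| = 6.1109
circle(B,8.00) ∩ circle(D,3.00): a=7.5556, h=2.6292
  candidates: C₊=(9.1039,2.1386) cross=16.067; C₋=(7.6772,-2.9226) cross=-16.067
  mode + wants cross > 0 → take C=(9.1039,2.1386) (cross=16.067)
ex = (C−B)/|BC| = (0.9982,0.0601); ey = (-0.0601,0.9982)
P = B + 1.81·ex + 1.36·ey = (2.8434,3.1243)

2.84 3.12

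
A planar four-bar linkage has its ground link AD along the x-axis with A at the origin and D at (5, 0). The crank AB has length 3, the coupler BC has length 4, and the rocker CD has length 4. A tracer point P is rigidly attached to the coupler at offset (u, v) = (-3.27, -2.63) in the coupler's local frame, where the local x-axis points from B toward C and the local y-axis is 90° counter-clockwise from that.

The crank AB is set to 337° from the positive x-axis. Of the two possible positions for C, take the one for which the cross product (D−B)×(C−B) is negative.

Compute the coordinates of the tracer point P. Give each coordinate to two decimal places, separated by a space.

-1.42 -0.80

A=(0,0), D=(5.00,0)
B = A + 3.00·(cos337°, sin337°) = (2.7615, -1.1722)
|BD| = 2.5268
circle(B,4.00) ∩ circle(D,4.00): a=1.2634, h=3.7952
  candidates: C₊=(2.1202,2.7761) cross=9.590; C₋=(5.6414,-3.9482) cross=-9.590
  mode - wants cross < 0 → take C=(5.6414,-3.9482) (cross=-9.590)
ex = (C−B)/|BC| = (0.7200,-0.6940); ey = (0.6940,0.7200)
P = B + -3.27·ex + -2.63·ey = (-1.4180,-0.7963)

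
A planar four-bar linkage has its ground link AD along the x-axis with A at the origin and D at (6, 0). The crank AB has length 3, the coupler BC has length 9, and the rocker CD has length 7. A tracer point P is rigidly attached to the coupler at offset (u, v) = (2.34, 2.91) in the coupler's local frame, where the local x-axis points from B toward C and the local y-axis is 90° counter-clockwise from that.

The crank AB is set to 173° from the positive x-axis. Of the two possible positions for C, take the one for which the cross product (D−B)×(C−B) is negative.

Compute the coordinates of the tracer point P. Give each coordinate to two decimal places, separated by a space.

0.75 0.56

A=(0,0), D=(6.00,0)
B = A + 3.00·(cos173°, sin173°) = (-2.9776, 0.3656)
|BD| = 8.9851
circle(B,9.00) ∩ circle(D,7.00): a=6.2733, h=6.4534
  candidates: C₊=(3.5530,6.5584) cross=57.984; C₋=(3.0278,-6.3377) cross=-57.984
  mode - wants cross < 0 → take C=(3.0278,-6.3377) (cross=-57.984)
ex = (C−B)/|BC| = (0.6673,-0.7448); ey = (0.7448,0.6673)
P = B + 2.34·ex + 2.91·ey = (0.7512,0.5645)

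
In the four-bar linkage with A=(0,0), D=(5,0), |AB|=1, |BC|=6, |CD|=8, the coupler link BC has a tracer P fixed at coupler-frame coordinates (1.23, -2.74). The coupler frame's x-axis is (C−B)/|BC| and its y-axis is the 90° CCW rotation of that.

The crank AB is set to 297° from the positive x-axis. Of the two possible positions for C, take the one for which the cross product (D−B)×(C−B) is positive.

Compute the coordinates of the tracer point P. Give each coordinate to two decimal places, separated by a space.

2.69 1.12

A=(0,0), D=(5.00,0)
B = A + 1.00·(cos297°, sin297°) = (0.4540, -0.8910)
|BD| = 4.6325
circle(B,6.00) ∩ circle(D,8.00): a=-0.7059, h=5.9583
  candidates: C₊=(-1.3847,4.8203) cross=27.602; C₋=(0.9073,-6.8739) cross=-27.602
  mode + wants cross > 0 → take C=(-1.3847,4.8203) (cross=27.602)
ex = (C−B)/|BC| = (-0.3065,0.9519); ey = (-0.9519,-0.3065)
P = B + 1.23·ex + -2.74·ey = (2.6852,1.1195)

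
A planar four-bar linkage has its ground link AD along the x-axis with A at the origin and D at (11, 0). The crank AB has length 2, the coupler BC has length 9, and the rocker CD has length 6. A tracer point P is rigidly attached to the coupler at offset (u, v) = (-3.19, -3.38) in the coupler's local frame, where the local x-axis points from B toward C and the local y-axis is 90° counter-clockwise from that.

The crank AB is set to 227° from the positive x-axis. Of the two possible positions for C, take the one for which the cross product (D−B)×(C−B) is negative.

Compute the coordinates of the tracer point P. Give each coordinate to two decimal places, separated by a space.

A=(0,0), D=(11.00,0)
B = A + 2.00·(cos227°, sin227°) = (-1.3640, -1.4627)
|BD| = 12.4502
circle(B,9.00) ∩ circle(D,6.00): a=8.0323, h=4.0598
  candidates: C₊=(6.1357,3.5127) cross=50.546; C₋=(7.0896,-4.5507) cross=-50.546
  mode - wants cross < 0 → take C=(7.0896,-4.5507) (cross=-50.546)
ex = (C−B)/|BC| = (0.9393,-0.3431); ey = (0.3431,0.9393)
P = B + -3.19·ex + -3.38·ey = (-5.5201,-3.5430)

-5.52 -3.54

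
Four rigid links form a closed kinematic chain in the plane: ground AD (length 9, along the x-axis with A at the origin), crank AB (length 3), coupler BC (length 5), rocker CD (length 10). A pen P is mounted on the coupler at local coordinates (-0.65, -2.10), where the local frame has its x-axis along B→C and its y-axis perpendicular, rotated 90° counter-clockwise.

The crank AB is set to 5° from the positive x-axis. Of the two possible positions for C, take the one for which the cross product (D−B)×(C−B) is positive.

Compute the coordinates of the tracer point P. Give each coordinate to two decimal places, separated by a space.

A=(0,0), D=(9.00,0)
B = A + 3.00·(cos5°, sin5°) = (2.9886, 0.2615)
|BD| = 6.0171
circle(B,5.00) ∩ circle(D,10.00): a=-3.2237, h=3.8220
  candidates: C₊=(-0.0660,4.2200) cross=22.997; C₋=(-0.3981,-3.4169) cross=-22.997
  mode + wants cross > 0 → take C=(-0.0660,4.2200) (cross=22.997)
ex = (C−B)/|BC| = (-0.6109,0.7917); ey = (-0.7917,-0.6109)
P = B + -0.65·ex + -2.10·ey = (5.0482,1.0298)

5.05 1.03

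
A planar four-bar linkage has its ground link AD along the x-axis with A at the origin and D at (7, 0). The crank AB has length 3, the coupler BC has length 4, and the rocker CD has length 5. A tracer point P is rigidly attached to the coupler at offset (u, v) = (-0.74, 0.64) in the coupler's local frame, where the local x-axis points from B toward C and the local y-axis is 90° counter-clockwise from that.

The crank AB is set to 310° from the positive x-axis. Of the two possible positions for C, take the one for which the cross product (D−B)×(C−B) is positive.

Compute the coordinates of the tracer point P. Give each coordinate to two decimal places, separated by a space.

1.22 -2.98

A=(0,0), D=(7.00,0)
B = A + 3.00·(cos310°, sin310°) = (1.9284, -2.2981)
|BD| = 5.5680
circle(B,4.00) ∩ circle(D,5.00): a=1.9758, h=3.4779
  candidates: C₊=(2.2926,1.6853) cross=19.365; C₋=(5.1635,-4.6505) cross=-19.365
  mode + wants cross > 0 → take C=(2.2926,1.6853) (cross=19.365)
ex = (C−B)/|BC| = (0.0911,0.9958); ey = (-0.9958,0.0911)
P = B + -0.74·ex + 0.64·ey = (1.2236,-2.9768)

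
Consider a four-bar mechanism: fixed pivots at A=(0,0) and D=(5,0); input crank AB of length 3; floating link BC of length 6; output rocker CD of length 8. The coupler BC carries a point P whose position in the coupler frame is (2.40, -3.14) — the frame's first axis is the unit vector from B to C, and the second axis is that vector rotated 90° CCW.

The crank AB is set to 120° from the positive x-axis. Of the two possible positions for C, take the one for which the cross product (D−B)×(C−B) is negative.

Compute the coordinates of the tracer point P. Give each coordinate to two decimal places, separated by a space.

-4.92 0.62

A=(0,0), D=(5.00,0)
B = A + 3.00·(cos120°, sin120°) = (-1.5000, 2.5981)
|BD| = 7.0000
circle(B,6.00) ∩ circle(D,8.00): a=1.5000, h=5.8095
  candidates: C₊=(2.0491,7.4359) cross=40.666; C₋=(-2.2634,-3.3532) cross=-40.666
  mode - wants cross < 0 → take C=(-2.2634,-3.3532) (cross=-40.666)
ex = (C−B)/|BC| = (-0.1272,-0.9919); ey = (0.9919,-0.1272)
P = B + 2.40·ex + -3.14·ey = (-4.9198,0.6171)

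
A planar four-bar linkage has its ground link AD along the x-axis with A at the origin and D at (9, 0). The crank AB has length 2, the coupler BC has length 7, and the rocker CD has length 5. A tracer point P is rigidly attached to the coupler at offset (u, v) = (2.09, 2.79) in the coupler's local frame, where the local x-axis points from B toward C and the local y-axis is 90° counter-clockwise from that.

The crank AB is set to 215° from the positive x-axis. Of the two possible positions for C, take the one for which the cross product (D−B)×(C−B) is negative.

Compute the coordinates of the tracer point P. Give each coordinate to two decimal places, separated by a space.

A=(0,0), D=(9.00,0)
B = A + 2.00·(cos215°, sin215°) = (-1.6383, -1.1472)
|BD| = 10.7000
circle(B,7.00) ∩ circle(D,5.00): a=6.4715, h=2.6683
  candidates: C₊=(4.5098,2.1996) cross=28.551; C₋=(5.0820,-3.1063) cross=-28.551
  mode - wants cross < 0 → take C=(5.0820,-3.1063) (cross=-28.551)
ex = (C−B)/|BC| = (0.9600,-0.2799); ey = (0.2799,0.9600)
P = B + 2.09·ex + 2.79·ey = (1.1490,0.9464)

1.15 0.95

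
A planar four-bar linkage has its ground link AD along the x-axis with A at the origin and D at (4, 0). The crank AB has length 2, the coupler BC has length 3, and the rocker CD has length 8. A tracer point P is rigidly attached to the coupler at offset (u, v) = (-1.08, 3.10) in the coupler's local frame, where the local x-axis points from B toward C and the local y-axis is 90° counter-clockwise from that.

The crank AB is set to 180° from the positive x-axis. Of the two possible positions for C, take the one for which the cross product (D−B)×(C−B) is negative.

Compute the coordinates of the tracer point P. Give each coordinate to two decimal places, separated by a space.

A=(0,0), D=(4.00,0)
B = A + 2.00·(cos180°, sin180°) = (-2.0000, 0.0000)
|BD| = 6.0000
circle(B,3.00) ∩ circle(D,8.00): a=-1.5833, h=2.5481
  candidates: C₊=(-3.5833,2.5481) cross=15.289; C₋=(-3.5833,-2.5481) cross=-15.289
  mode - wants cross < 0 → take C=(-3.5833,-2.5481) (cross=-15.289)
ex = (C−B)/|BC| = (-0.5278,-0.8494); ey = (0.8494,-0.5278)
P = B + -1.08·ex + 3.10·ey = (1.2031,-0.7188)

1.20 -0.72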